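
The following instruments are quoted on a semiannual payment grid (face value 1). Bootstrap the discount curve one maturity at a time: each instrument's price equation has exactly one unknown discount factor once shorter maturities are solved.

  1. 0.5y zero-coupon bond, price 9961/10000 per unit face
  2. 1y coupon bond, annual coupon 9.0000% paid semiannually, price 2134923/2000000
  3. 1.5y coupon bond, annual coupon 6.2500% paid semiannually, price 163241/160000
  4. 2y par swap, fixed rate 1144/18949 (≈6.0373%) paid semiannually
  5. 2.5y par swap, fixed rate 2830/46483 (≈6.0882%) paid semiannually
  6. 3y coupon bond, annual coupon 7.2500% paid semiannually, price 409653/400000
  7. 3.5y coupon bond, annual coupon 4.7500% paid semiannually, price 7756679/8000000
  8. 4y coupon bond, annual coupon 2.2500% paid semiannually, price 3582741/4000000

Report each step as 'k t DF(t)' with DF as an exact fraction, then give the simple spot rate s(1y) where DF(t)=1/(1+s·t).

step 1 [0.5y] zero: DF = P = 9961/10000 ≈ 0.996100
step 2 [1y] bond c/2=9/200: DF=(2134923/2000000 − 9/200·(0.996100))/(1+9/200) = 4893/5000 ≈ 0.978600
step 3 [1.5y] bond c/2=1/32: DF=(163241/160000 − 1/32·(0.996100+0.978600))/(1+1/32) = 1859/2000 ≈ 0.929500
step 4 [2y] swap r/2=572/18949: DF=(1 − 572/18949·(0.996100+0.978600+0.929500))/(1+572/18949) = 1107/1250 ≈ 0.885600
step 5 [2.5y] swap r/2=1415/46483: DF=(1 − 1415/46483·(0.996100+0.978600+0.929500+0.885600))/(1+1415/46483) = 1717/2000 ≈ 0.858500
step 6 [3y] bond c/2=29/800: DF=(409653/400000 − 29/800·(0.996100+0.978600+0.929500+0.885600+0.858500))/(1+29/800) = 8257/10000 ≈ 0.825700
step 7 [3.5y] bond c/2=19/800: DF=(7756679/8000000 − 19/800·(0.996100+0.978600+0.929500+0.885600+0.858500+0.825700))/(1+19/800) = 8201/10000 ≈ 0.820100
step 8 [4y] bond c/2=9/800: DF=(3582741/4000000 − 9/800·(0.996100+0.978600+0.929500+0.885600+0.858500+0.825700+0.820100))/(1+9/800) = 8157/10000 ≈ 0.815700

1 1/2 9961/10000
2 1 4893/5000
3 3/2 1859/2000
4 2 1107/1250
5 5/2 1717/2000
6 3 8257/10000
7 7/2 8201/10000
8 4 8157/10000
s(1y) = (1/(4893/5000) − 1)/(1) = 107/4893 ≈ 2.1868%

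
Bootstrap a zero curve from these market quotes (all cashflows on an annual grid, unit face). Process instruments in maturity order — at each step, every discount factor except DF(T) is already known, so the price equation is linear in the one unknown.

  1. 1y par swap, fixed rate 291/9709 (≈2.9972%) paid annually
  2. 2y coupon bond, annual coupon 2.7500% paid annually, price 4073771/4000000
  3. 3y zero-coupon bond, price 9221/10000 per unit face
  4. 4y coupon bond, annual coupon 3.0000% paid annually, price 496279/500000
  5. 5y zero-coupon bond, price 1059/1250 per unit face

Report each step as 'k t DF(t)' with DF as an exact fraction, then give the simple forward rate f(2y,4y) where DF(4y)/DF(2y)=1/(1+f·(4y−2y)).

step 1 [1y] swap r/1=291/9709: DF=(1 − 291/9709·(0))/(1+291/9709) = 9709/10000 ≈ 0.970900
step 2 [2y] bond c/1=11/400: DF=(4073771/4000000 − 11/400·(0.970900))/(1+11/400) = 2413/2500 ≈ 0.965200
step 3 [3y] zero: DF = P = 9221/10000 ≈ 0.922100
step 4 [4y] bond c/1=3/100: DF=(496279/500000 − 3/100·(0.970900+0.965200+0.922100))/(1+3/100) = 2201/2500 ≈ 0.880400
step 5 [5y] zero: DF = P = 1059/1250 ≈ 0.847200

1 1 9709/10000
2 2 2413/2500
3 3 9221/10000
4 4 2201/2500
5 5 1059/1250
f(2y,4y) = ((2413/2500)/(2201/2500) − 1)/(2) = 106/2201 ≈ 4.8160%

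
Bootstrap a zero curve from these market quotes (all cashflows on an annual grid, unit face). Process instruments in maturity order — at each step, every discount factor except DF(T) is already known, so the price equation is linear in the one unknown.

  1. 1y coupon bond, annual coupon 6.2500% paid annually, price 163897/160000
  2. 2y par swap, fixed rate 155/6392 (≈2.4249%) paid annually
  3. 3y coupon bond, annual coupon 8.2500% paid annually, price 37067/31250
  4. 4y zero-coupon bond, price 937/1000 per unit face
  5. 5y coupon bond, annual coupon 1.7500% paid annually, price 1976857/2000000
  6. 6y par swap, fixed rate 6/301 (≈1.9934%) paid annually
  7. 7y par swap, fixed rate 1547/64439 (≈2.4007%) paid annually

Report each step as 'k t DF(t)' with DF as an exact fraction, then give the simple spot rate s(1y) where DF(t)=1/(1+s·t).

1 1 9641/10000
2 2 1907/2000
3 3 1187/1250
4 4 937/1000
5 5 453/500
6 6 2221/2500
7 7 8453/10000
s(1y) = (1/(9641/10000) − 1)/(1) = 359/9641 ≈ 3.7237%

step 1 [1y] bond c/1=1/16: DF=(163897/160000 − 1/16·(0))/(1+1/16) = 9641/10000 ≈ 0.964100
step 2 [2y] swap r/1=155/6392: DF=(1 − 155/6392·(0.964100))/(1+155/6392) = 1907/2000 ≈ 0.953500
step 3 [3y] bond c/1=33/400: DF=(37067/31250 − 33/400·(0.964100+0.953500))/(1+33/400) = 1187/1250 ≈ 0.949600
step 4 [4y] zero: DF = P = 937/1000 ≈ 0.937000
step 5 [5y] bond c/1=7/400: DF=(1976857/2000000 − 7/400·(0.964100+0.953500+0.949600+0.937000))/(1+7/400) = 453/500 ≈ 0.906000
step 6 [6y] swap r/1=6/301: DF=(1 − 6/301·(0.964100+0.953500+0.949600+0.937000+0.906000))/(1+6/301) = 2221/2500 ≈ 0.888400
step 7 [7y] swap r/1=1547/64439: DF=(1 − 1547/64439·(0.964100+0.953500+0.949600+0.937000+0.906000+0.888400))/(1+1547/64439) = 8453/10000 ≈ 0.845300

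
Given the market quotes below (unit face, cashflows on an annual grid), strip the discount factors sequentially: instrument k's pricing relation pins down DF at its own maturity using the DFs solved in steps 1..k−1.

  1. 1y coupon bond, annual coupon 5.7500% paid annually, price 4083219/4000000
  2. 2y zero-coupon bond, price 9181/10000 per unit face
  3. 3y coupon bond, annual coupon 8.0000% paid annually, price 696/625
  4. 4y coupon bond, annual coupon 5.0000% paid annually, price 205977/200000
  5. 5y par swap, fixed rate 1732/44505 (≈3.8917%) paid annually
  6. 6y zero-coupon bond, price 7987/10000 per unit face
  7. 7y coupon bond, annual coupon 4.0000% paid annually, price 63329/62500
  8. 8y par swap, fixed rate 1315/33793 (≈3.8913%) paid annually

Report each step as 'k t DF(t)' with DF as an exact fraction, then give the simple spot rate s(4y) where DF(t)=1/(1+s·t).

step 1 [1y] bond c/1=23/400: DF=(4083219/4000000 − 23/400·(0))/(1+23/400) = 9653/10000 ≈ 0.965300
step 2 [2y] zero: DF = P = 9181/10000 ≈ 0.918100
step 3 [3y] bond c/1=2/25: DF=(696/625 − 2/25·(0.965300+0.918100))/(1+2/25) = 2229/2500 ≈ 0.891600
step 4 [4y] bond c/1=1/20: DF=(205977/200000 − 1/20·(0.965300+0.918100+0.891600))/(1+1/20) = 8487/10000 ≈ 0.848700
step 5 [5y] swap r/1=1732/44505: DF=(1 − 1732/44505·(0.965300+0.918100+0.891600+0.848700))/(1+1732/44505) = 2067/2500 ≈ 0.826800
step 6 [6y] zero: DF = P = 7987/10000 ≈ 0.798700
step 7 [7y] bond c/1=1/25: DF=(63329/62500 − 1/25·(0.965300+0.918100+0.891600+0.848700+0.826800+0.798700))/(1+1/25) = 1931/2500 ≈ 0.772400
step 8 [8y] swap r/1=1315/33793: DF=(1 − 1315/33793·(0.965300+0.918100+0.891600+0.848700+0.826800+0.798700+0.772400))/(1+1315/33793) = 737/1000 ≈ 0.737000

1 1 9653/10000
2 2 9181/10000
3 3 2229/2500
4 4 8487/10000
5 5 2067/2500
6 6 7987/10000
7 7 1931/2500
8 8 737/1000
s(4y) = (1/(8487/10000) − 1)/(4) = 1513/33948 ≈ 4.4568%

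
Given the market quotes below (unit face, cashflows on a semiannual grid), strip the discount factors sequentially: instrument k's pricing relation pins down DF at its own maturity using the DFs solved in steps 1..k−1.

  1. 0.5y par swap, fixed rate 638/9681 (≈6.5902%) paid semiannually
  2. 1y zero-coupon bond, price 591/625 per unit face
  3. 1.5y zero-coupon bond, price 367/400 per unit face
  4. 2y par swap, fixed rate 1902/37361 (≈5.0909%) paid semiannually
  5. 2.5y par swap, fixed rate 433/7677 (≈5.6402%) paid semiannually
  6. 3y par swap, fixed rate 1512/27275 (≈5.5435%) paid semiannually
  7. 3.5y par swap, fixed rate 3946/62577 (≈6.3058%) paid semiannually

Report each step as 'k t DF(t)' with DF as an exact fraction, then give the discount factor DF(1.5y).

1 1/2 9681/10000
2 1 591/625
3 3/2 367/400
4 2 9049/10000
5 5/2 8701/10000
6 3 1061/1250
7 7/2 8027/10000
DF(1.5y) = 367/400 ≈ 0.917500

step 1 [0.5y] swap r/2=319/9681: DF=(1 − 319/9681·(0))/(1+319/9681) = 9681/10000 ≈ 0.968100
step 2 [1y] zero: DF = P = 591/625 ≈ 0.945600
step 3 [1.5y] zero: DF = P = 367/400 ≈ 0.917500
step 4 [2y] swap r/2=951/37361: DF=(1 − 951/37361·(0.968100+0.945600+0.917500))/(1+951/37361) = 9049/10000 ≈ 0.904900
step 5 [2.5y] swap r/2=433/15354: DF=(1 − 433/15354·(0.968100+0.945600+0.917500+0.904900))/(1+433/15354) = 8701/10000 ≈ 0.870100
step 6 [3y] swap r/2=756/27275: DF=(1 − 756/27275·(0.968100+0.945600+0.917500+0.904900+0.870100))/(1+756/27275) = 1061/1250 ≈ 0.848800
step 7 [3.5y] swap r/2=1973/62577: DF=(1 − 1973/62577·(0.968100+0.945600+0.917500+0.904900+0.870100+0.848800))/(1+1973/62577) = 8027/10000 ≈ 0.802700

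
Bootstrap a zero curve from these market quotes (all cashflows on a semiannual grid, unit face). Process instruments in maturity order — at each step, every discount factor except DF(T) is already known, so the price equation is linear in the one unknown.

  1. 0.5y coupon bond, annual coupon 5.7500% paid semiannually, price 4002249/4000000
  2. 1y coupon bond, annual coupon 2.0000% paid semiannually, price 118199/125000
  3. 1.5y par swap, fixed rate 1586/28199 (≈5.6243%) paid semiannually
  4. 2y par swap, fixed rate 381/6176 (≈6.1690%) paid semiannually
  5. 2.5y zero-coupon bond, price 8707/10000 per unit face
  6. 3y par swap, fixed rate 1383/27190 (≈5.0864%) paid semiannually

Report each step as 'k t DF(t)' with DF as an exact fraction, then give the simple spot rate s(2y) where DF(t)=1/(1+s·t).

1 1/2 4863/5000
2 1 4633/5000
3 3/2 9207/10000
4 2 8857/10000
5 5/2 8707/10000
6 3 8617/10000
s(2y) = (1/(8857/10000) − 1)/(2) = 1143/17714 ≈ 6.4525%

step 1 [0.5y] bond c/2=23/800: DF=(4002249/4000000 − 23/800·(0))/(1+23/800) = 4863/5000 ≈ 0.972600
step 2 [1y] bond c/2=1/100: DF=(118199/125000 − 1/100·(0.972600))/(1+1/100) = 4633/5000 ≈ 0.926600
step 3 [1.5y] swap r/2=793/28199: DF=(1 − 793/28199·(0.972600+0.926600))/(1+793/28199) = 9207/10000 ≈ 0.920700
step 4 [2y] swap r/2=381/12352: DF=(1 − 381/12352·(0.972600+0.926600+0.920700))/(1+381/12352) = 8857/10000 ≈ 0.885700
step 5 [2.5y] zero: DF = P = 8707/10000 ≈ 0.870700
step 6 [3y] swap r/2=1383/54380: DF=(1 − 1383/54380·(0.972600+0.926600+0.920700+0.885700+0.870700))/(1+1383/54380) = 8617/10000 ≈ 0.861700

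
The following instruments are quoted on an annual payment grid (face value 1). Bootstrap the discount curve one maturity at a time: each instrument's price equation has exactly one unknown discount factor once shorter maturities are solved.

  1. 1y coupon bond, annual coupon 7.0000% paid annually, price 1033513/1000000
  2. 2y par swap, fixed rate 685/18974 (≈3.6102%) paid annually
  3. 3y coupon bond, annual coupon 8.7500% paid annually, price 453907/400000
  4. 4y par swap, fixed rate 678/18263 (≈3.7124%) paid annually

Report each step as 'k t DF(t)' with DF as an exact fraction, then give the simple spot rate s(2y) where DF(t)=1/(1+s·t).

1 1 9659/10000
2 2 1863/2000
3 3 2227/2500
4 4 2161/2500
s(2y) = (1/(1863/2000) − 1)/(2) = 137/3726 ≈ 3.6769%

step 1 [1y] bond c/1=7/100: DF=(1033513/1000000 − 7/100·(0))/(1+7/100) = 9659/10000 ≈ 0.965900
step 2 [2y] swap r/1=685/18974: DF=(1 − 685/18974·(0.965900))/(1+685/18974) = 1863/2000 ≈ 0.931500
step 3 [3y] bond c/1=7/80: DF=(453907/400000 − 7/80·(0.965900+0.931500))/(1+7/80) = 2227/2500 ≈ 0.890800
step 4 [4y] swap r/1=678/18263: DF=(1 − 678/18263·(0.965900+0.931500+0.890800))/(1+678/18263) = 2161/2500 ≈ 0.864400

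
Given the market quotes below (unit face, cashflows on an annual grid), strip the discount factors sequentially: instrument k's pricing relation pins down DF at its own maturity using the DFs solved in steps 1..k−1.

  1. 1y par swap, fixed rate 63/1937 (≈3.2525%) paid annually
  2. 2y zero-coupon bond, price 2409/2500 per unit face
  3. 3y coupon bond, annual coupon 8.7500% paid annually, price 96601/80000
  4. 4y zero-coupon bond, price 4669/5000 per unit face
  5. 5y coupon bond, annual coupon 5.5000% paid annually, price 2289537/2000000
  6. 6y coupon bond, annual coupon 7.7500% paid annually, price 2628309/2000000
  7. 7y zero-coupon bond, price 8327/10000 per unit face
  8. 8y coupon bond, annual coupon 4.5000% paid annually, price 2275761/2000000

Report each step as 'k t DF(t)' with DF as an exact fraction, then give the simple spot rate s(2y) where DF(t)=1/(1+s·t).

step 1 [1y] swap r/1=63/1937: DF=(1 − 63/1937·(0))/(1+63/1937) = 1937/2000 ≈ 0.968500
step 2 [2y] zero: DF = P = 2409/2500 ≈ 0.963600
step 3 [3y] bond c/1=7/80: DF=(96601/80000 − 7/80·(0.968500+0.963600))/(1+7/80) = 9549/10000 ≈ 0.954900
step 4 [4y] zero: DF = P = 4669/5000 ≈ 0.933800
step 5 [5y] bond c/1=11/200: DF=(2289537/2000000 − 11/200·(0.968500+0.963600+0.954900+0.933800))/(1+11/200) = 8859/10000 ≈ 0.885900
step 6 [6y] bond c/1=31/400: DF=(2628309/2000000 − 31/400·(0.968500+0.963600+0.954900+0.933800+0.885900))/(1+31/400) = 8811/10000 ≈ 0.881100
step 7 [7y] zero: DF = P = 8327/10000 ≈ 0.832700
step 8 [8y] bond c/1=9/200: DF=(2275761/2000000 − 9/200·(0.968500+0.963600+0.954900+0.933800+0.885900+0.881100+0.832700))/(1+9/200) = 2031/2500 ≈ 0.812400

1 1 1937/2000
2 2 2409/2500
3 3 9549/10000
4 4 4669/5000
5 5 8859/10000
6 6 8811/10000
7 7 8327/10000
8 8 2031/2500
s(2y) = (1/(2409/2500) − 1)/(2) = 91/4818 ≈ 1.8888%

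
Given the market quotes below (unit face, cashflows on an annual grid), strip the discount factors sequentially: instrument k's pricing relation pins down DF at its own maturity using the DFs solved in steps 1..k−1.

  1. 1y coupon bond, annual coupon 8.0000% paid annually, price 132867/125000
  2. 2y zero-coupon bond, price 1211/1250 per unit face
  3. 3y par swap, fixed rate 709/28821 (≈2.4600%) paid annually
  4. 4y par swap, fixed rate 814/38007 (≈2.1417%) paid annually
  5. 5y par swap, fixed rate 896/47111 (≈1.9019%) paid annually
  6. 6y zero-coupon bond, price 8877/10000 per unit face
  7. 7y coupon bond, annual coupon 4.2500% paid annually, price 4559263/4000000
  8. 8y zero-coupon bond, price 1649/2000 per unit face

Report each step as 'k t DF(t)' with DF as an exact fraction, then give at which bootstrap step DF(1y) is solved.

1 1 4921/5000
2 2 1211/1250
3 3 9291/10000
4 4 4593/5000
5 5 569/625
6 6 8877/10000
7 7 8651/10000
8 8 1649/2000
DF(1y) is solved at step 1

step 1 [1y] bond c/1=2/25: DF=(132867/125000 − 2/25·(0))/(1+2/25) = 4921/5000 ≈ 0.984200
step 2 [2y] zero: DF = P = 1211/1250 ≈ 0.968800
step 3 [3y] swap r/1=709/28821: DF=(1 − 709/28821·(0.984200+0.968800))/(1+709/28821) = 9291/10000 ≈ 0.929100
step 4 [4y] swap r/1=814/38007: DF=(1 − 814/38007·(0.984200+0.968800+0.929100))/(1+814/38007) = 4593/5000 ≈ 0.918600
step 5 [5y] swap r/1=896/47111: DF=(1 − 896/47111·(0.984200+0.968800+0.929100+0.918600))/(1+896/47111) = 569/625 ≈ 0.910400
step 6 [6y] zero: DF = P = 8877/10000 ≈ 0.887700
step 7 [7y] bond c/1=17/400: DF=(4559263/4000000 − 17/400·(0.984200+0.968800+0.929100+0.918600+0.910400+0.887700))/(1+17/400) = 8651/10000 ≈ 0.865100
step 8 [8y] zero: DF = P = 1649/2000 ≈ 0.824500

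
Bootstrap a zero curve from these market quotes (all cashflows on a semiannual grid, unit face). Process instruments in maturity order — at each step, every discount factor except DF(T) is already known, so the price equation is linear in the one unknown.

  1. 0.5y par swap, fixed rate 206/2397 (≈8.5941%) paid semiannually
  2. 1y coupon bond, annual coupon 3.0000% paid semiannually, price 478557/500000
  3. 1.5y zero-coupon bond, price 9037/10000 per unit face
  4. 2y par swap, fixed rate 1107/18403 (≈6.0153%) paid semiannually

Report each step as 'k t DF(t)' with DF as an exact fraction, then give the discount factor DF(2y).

1 1/2 2397/2500
2 1 1161/1250
3 3/2 9037/10000
4 2 8893/10000
DF(2y) = 8893/10000 ≈ 0.889300

step 1 [0.5y] swap r/2=103/2397: DF=(1 − 103/2397·(0))/(1+103/2397) = 2397/2500 ≈ 0.958800
step 2 [1y] bond c/2=3/200: DF=(478557/500000 − 3/200·(0.958800))/(1+3/200) = 1161/1250 ≈ 0.928800
step 3 [1.5y] zero: DF = P = 9037/10000 ≈ 0.903700
step 4 [2y] swap r/2=1107/36806: DF=(1 − 1107/36806·(0.958800+0.928800+0.903700))/(1+1107/36806) = 8893/10000 ≈ 0.889300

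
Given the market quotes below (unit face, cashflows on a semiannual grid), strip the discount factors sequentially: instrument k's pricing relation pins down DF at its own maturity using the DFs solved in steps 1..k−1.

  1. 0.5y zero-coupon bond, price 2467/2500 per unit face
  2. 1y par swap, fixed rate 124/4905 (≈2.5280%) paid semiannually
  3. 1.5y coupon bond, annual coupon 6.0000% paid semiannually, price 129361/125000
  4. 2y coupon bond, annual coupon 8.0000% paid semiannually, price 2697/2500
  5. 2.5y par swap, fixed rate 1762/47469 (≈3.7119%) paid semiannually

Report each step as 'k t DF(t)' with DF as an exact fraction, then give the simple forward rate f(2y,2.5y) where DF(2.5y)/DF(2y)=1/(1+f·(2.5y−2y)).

step 1 [0.5y] zero: DF = P = 2467/2500 ≈ 0.986800
step 2 [1y] swap r/2=62/4905: DF=(1 − 62/4905·(0.986800))/(1+62/4905) = 1219/1250 ≈ 0.975200
step 3 [1.5y] bond c/2=3/100: DF=(129361/125000 − 3/100·(0.986800+0.975200))/(1+3/100) = 2369/2500 ≈ 0.947600
step 4 [2y] bond c/2=1/25: DF=(2697/2500 − 1/25·(0.986800+0.975200+0.947600))/(1+1/25) = 4627/5000 ≈ 0.925400
step 5 [2.5y] swap r/2=881/47469: DF=(1 − 881/47469·(0.986800+0.975200+0.947600+0.925400))/(1+881/47469) = 9119/10000 ≈ 0.911900

1 1/2 2467/2500
2 1 1219/1250
3 3/2 2369/2500
4 2 4627/5000
5 5/2 9119/10000
f(2y,2.5y) = ((4627/5000)/(9119/10000) − 1)/(1/2) = 270/9119 ≈ 2.9609%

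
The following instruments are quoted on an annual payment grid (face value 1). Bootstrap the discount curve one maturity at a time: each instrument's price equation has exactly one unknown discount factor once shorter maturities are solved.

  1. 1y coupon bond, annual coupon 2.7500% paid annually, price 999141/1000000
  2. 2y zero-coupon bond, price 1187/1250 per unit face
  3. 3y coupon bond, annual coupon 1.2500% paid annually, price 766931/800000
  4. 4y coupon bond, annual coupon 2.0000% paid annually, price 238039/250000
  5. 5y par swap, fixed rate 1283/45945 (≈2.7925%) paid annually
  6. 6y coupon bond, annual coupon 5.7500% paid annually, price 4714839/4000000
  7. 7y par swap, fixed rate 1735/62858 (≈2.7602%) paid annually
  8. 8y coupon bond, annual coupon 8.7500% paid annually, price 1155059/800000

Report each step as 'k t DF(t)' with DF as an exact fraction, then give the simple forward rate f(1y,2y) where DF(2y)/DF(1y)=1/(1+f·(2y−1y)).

step 1 [1y] bond c/1=11/400: DF=(999141/1000000 − 11/400·(0))/(1+11/400) = 2431/2500 ≈ 0.972400
step 2 [2y] zero: DF = P = 1187/1250 ≈ 0.949600
step 3 [3y] bond c/1=1/80: DF=(766931/800000 − 1/80·(0.972400+0.949600))/(1+1/80) = 9231/10000 ≈ 0.923100
step 4 [4y] bond c/1=1/50: DF=(238039/250000 − 1/50·(0.972400+0.949600+0.923100))/(1+1/50) = 8777/10000 ≈ 0.877700
step 5 [5y] swap r/1=1283/45945: DF=(1 − 1283/45945·(0.972400+0.949600+0.923100+0.877700))/(1+1283/45945) = 8717/10000 ≈ 0.871700
step 6 [6y] bond c/1=23/400: DF=(4714839/4000000 − 23/400·(0.972400+0.949600+0.923100+0.877700+0.871700))/(1+23/400) = 1081/1250 ≈ 0.864800
step 7 [7y] swap r/1=1735/62858: DF=(1 − 1735/62858·(0.972400+0.949600+0.923100+0.877700+0.871700+0.864800))/(1+1735/62858) = 1653/2000 ≈ 0.826500
step 8 [8y] bond c/1=7/80: DF=(1155059/800000 − 7/80·(0.972400+0.949600+0.923100+0.877700+0.871700+0.864800+0.826500))/(1+7/80) = 8219/10000 ≈ 0.821900

1 1 2431/2500
2 2 1187/1250
3 3 9231/10000
4 4 8777/10000
5 5 8717/10000
6 6 1081/1250
7 7 1653/2000
8 8 8219/10000
f(1y,2y) = ((2431/2500)/(1187/1250) − 1)/(1) = 57/2374 ≈ 2.4010%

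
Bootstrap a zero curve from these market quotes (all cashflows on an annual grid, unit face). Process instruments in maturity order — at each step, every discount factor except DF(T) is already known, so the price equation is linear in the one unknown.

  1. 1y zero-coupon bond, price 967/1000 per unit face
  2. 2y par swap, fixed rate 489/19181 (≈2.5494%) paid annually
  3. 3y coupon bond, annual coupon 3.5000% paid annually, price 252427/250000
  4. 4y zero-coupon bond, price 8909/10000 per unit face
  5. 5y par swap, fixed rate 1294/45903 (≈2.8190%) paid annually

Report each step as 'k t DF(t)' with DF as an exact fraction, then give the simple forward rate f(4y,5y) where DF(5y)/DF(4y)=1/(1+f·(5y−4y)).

step 1 [1y] zero: DF = P = 967/1000 ≈ 0.967000
step 2 [2y] swap r/1=489/19181: DF=(1 − 489/19181·(0.967000))/(1+489/19181) = 9511/10000 ≈ 0.951100
step 3 [3y] bond c/1=7/200: DF=(252427/250000 − 7/200·(0.967000+0.951100))/(1+7/200) = 9107/10000 ≈ 0.910700
step 4 [4y] zero: DF = P = 8909/10000 ≈ 0.890900
step 5 [5y] swap r/1=1294/45903: DF=(1 − 1294/45903·(0.967000+0.951100+0.910700+0.890900))/(1+1294/45903) = 4353/5000 ≈ 0.870600

1 1 967/1000
2 2 9511/10000
3 3 9107/10000
4 4 8909/10000
5 5 4353/5000
f(4y,5y) = ((8909/10000)/(4353/5000) − 1)/(1) = 203/8706 ≈ 2.3317%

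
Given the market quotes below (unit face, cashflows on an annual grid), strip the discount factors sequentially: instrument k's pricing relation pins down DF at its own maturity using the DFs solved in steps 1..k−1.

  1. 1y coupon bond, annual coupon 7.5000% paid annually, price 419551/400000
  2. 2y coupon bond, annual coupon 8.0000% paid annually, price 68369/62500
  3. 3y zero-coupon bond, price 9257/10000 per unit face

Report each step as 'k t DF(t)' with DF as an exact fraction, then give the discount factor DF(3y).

1 1 9757/10000
2 2 4703/5000
3 3 9257/10000
DF(3y) = 9257/10000 ≈ 0.925700

step 1 [1y] bond c/1=3/40: DF=(419551/400000 − 3/40·(0))/(1+3/40) = 9757/10000 ≈ 0.975700
step 2 [2y] bond c/1=2/25: DF=(68369/62500 − 2/25·(0.975700))/(1+2/25) = 4703/5000 ≈ 0.940600
step 3 [3y] zero: DF = P = 9257/10000 ≈ 0.925700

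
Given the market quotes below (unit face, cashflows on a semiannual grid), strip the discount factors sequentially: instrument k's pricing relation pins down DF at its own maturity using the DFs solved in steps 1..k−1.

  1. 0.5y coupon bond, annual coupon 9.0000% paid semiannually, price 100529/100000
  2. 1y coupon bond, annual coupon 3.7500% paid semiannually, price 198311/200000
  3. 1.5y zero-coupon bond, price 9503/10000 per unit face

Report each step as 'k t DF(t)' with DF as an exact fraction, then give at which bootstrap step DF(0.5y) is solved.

1 1/2 481/500
2 1 2389/2500
3 3/2 9503/10000
DF(0.5y) is solved at step 1

step 1 [0.5y] bond c/2=9/200: DF=(100529/100000 − 9/200·(0))/(1+9/200) = 481/500 ≈ 0.962000
step 2 [1y] bond c/2=3/160: DF=(198311/200000 − 3/160·(0.962000))/(1+3/160) = 2389/2500 ≈ 0.955600
step 3 [1.5y] zero: DF = P = 9503/10000 ≈ 0.950300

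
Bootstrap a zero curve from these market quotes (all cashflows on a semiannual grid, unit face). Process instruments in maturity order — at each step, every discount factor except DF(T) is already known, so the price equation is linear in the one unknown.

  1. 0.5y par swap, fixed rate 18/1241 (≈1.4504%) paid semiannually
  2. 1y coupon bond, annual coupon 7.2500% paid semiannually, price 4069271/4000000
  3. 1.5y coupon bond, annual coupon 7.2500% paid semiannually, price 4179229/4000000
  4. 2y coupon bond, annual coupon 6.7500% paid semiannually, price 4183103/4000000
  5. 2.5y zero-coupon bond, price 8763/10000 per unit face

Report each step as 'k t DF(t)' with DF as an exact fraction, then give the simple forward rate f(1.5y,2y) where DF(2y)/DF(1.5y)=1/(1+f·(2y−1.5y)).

step 1 [0.5y] swap r/2=9/1241: DF=(1 − 9/1241·(0))/(1+9/1241) = 1241/1250 ≈ 0.992800
step 2 [1y] bond c/2=29/800: DF=(4069271/4000000 − 29/800·(0.992800))/(1+29/800) = 947/1000 ≈ 0.947000
step 3 [1.5y] bond c/2=29/800: DF=(4179229/4000000 − 29/800·(0.992800+0.947000))/(1+29/800) = 2351/2500 ≈ 0.940400
step 4 [2y] bond c/2=27/800: DF=(4183103/4000000 − 27/800·(0.992800+0.947000+0.940400))/(1+27/800) = 1147/1250 ≈ 0.917600
step 5 [2.5y] zero: DF = P = 8763/10000 ≈ 0.876300

1 1/2 1241/1250
2 1 947/1000
3 3/2 2351/2500
4 2 1147/1250
5 5/2 8763/10000
f(1.5y,2y) = ((2351/2500)/(1147/1250) − 1)/(1/2) = 57/1147 ≈ 4.9695%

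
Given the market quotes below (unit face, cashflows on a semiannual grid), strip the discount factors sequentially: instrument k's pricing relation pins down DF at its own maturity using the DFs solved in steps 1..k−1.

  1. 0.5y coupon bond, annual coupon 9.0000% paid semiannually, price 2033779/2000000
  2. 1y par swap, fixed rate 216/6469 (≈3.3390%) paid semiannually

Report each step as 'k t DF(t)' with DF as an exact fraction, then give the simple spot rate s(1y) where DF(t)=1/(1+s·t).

1 1/2 9731/10000
2 1 2419/2500
s(1y) = (1/(2419/2500) − 1)/(1) = 81/2419 ≈ 3.3485%

step 1 [0.5y] bond c/2=9/200: DF=(2033779/2000000 − 9/200·(0))/(1+9/200) = 9731/10000 ≈ 0.973100
step 2 [1y] swap r/2=108/6469: DF=(1 − 108/6469·(0.973100))/(1+108/6469) = 2419/2500 ≈ 0.967600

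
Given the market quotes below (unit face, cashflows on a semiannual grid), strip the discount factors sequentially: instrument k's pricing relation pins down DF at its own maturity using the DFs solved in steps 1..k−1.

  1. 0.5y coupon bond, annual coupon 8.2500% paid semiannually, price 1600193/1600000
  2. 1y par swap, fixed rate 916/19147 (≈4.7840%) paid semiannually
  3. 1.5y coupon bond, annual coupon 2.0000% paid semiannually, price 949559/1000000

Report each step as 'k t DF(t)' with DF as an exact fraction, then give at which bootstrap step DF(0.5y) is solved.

1 1/2 1921/2000
2 1 4771/5000
3 3/2 2303/2500
DF(0.5y) is solved at step 1

step 1 [0.5y] bond c/2=33/800: DF=(1600193/1600000 − 33/800·(0))/(1+33/800) = 1921/2000 ≈ 0.960500
step 2 [1y] swap r/2=458/19147: DF=(1 − 458/19147·(0.960500))/(1+458/19147) = 4771/5000 ≈ 0.954200
step 3 [1.5y] bond c/2=1/100: DF=(949559/1000000 − 1/100·(0.960500+0.954200))/(1+1/100) = 2303/2500 ≈ 0.921200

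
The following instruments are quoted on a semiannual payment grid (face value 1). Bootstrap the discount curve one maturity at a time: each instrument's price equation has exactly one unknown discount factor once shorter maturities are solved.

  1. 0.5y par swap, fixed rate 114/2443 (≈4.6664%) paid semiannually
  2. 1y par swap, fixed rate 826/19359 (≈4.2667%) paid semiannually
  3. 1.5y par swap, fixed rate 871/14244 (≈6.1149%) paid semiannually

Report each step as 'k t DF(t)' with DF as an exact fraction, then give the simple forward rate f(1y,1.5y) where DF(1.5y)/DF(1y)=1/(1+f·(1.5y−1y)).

1 1/2 2443/2500
2 1 9587/10000
3 3/2 9129/10000
f(1y,1.5y) = ((9587/10000)/(9129/10000) − 1)/(1/2) = 916/9129 ≈ 10.0340%

step 1 [0.5y] swap r/2=57/2443: DF=(1 − 57/2443·(0))/(1+57/2443) = 2443/2500 ≈ 0.977200
step 2 [1y] swap r/2=413/19359: DF=(1 − 413/19359·(0.977200))/(1+413/19359) = 9587/10000 ≈ 0.958700
step 3 [1.5y] swap r/2=871/28488: DF=(1 − 871/28488·(0.977200+0.958700))/(1+871/28488) = 9129/10000 ≈ 0.912900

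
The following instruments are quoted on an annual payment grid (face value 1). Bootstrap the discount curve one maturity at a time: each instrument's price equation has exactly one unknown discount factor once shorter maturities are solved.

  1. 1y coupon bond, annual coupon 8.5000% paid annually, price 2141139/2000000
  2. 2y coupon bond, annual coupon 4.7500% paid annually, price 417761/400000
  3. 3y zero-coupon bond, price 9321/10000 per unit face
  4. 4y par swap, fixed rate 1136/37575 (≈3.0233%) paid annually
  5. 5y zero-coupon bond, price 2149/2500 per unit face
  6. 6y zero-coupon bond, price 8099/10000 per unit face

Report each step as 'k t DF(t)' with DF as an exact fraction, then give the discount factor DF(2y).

1 1 9867/10000
2 2 9523/10000
3 3 9321/10000
4 4 554/625
5 5 2149/2500
6 6 8099/10000
DF(2y) = 9523/10000 ≈ 0.952300

step 1 [1y] bond c/1=17/200: DF=(2141139/2000000 − 17/200·(0))/(1+17/200) = 9867/10000 ≈ 0.986700
step 2 [2y] bond c/1=19/400: DF=(417761/400000 − 19/400·(0.986700))/(1+19/400) = 9523/10000 ≈ 0.952300
step 3 [3y] zero: DF = P = 9321/10000 ≈ 0.932100
step 4 [4y] swap r/1=1136/37575: DF=(1 − 1136/37575·(0.986700+0.952300+0.932100))/(1+1136/37575) = 554/625 ≈ 0.886400
step 5 [5y] zero: DF = P = 2149/2500 ≈ 0.859600
step 6 [6y] zero: DF = P = 8099/10000 ≈ 0.809900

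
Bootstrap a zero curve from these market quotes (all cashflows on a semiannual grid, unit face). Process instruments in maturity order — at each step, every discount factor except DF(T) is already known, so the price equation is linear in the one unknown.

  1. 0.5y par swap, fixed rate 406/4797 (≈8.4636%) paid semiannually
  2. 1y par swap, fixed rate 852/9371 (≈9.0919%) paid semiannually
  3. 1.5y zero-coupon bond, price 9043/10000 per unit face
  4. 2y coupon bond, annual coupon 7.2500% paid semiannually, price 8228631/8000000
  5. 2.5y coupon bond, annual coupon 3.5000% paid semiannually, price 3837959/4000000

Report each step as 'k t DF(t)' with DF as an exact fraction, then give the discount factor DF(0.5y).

1 1/2 4797/5000
2 1 2287/2500
3 3/2 9043/10000
4 2 4477/5000
5 5/2 4399/5000
DF(0.5y) = 4797/5000 ≈ 0.959400

step 1 [0.5y] swap r/2=203/4797: DF=(1 − 203/4797·(0))/(1+203/4797) = 4797/5000 ≈ 0.959400
step 2 [1y] swap r/2=426/9371: DF=(1 − 426/9371·(0.959400))/(1+426/9371) = 2287/2500 ≈ 0.914800
step 3 [1.5y] zero: DF = P = 9043/10000 ≈ 0.904300
step 4 [2y] bond c/2=29/800: DF=(8228631/8000000 − 29/800·(0.959400+0.914800+0.904300))/(1+29/800) = 4477/5000 ≈ 0.895400
step 5 [2.5y] bond c/2=7/400: DF=(3837959/4000000 − 7/400·(0.959400+0.914800+0.904300+0.895400))/(1+7/400) = 4399/5000 ≈ 0.879800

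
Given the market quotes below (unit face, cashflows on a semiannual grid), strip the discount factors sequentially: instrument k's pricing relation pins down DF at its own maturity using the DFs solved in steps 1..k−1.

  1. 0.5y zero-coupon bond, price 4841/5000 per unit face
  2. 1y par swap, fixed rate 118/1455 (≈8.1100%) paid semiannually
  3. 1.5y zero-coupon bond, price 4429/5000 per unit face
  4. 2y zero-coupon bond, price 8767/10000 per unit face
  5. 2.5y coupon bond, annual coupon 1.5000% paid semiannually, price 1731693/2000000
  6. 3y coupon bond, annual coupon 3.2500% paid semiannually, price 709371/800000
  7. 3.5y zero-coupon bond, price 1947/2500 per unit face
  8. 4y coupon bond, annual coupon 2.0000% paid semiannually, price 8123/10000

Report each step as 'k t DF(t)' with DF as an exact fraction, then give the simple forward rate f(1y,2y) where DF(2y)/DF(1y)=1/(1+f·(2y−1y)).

step 1 [0.5y] zero: DF = P = 4841/5000 ≈ 0.968200
step 2 [1y] swap r/2=59/1455: DF=(1 − 59/1455·(0.968200))/(1+59/1455) = 9233/10000 ≈ 0.923300
step 3 [1.5y] zero: DF = P = 4429/5000 ≈ 0.885800
step 4 [2y] zero: DF = P = 8767/10000 ≈ 0.876700
step 5 [2.5y] bond c/2=3/400: DF=(1731693/2000000 − 3/400·(0.968200+0.923300+0.885800+0.876700))/(1+3/400) = 4161/5000 ≈ 0.832200
step 6 [3y] bond c/2=13/800: DF=(709371/800000 − 13/800·(0.968200+0.923300+0.885800+0.876700+0.832200))/(1+13/800) = 1001/1250 ≈ 0.800800
step 7 [3.5y] zero: DF = P = 1947/2500 ≈ 0.778800
step 8 [4y] bond c/2=1/100: DF=(8123/10000 − 1/100·(0.968200+0.923300+0.885800+0.876700+0.832200+0.800800+0.778800))/(1+1/100) = 3721/5000 ≈ 0.744200

1 1/2 4841/5000
2 1 9233/10000
3 3/2 4429/5000
4 2 8767/10000
5 5/2 4161/5000
6 3 1001/1250
7 7/2 1947/2500
8 4 3721/5000
f(1y,2y) = ((9233/10000)/(8767/10000) − 1)/(1) = 466/8767 ≈ 5.3154%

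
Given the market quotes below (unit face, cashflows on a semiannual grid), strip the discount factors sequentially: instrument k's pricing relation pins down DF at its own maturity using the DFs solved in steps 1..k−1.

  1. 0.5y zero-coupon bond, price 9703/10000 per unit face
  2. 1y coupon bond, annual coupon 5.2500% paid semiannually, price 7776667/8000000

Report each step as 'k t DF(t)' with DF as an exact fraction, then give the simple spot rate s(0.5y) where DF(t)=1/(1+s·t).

1 1/2 9703/10000
2 1 1153/1250
s(0.5y) = (1/(9703/10000) − 1)/(1/2) = 594/9703 ≈ 6.1218%

step 1 [0.5y] zero: DF = P = 9703/10000 ≈ 0.970300
step 2 [1y] bond c/2=21/800: DF=(7776667/8000000 − 21/800·(0.970300))/(1+21/800) = 1153/1250 ≈ 0.922400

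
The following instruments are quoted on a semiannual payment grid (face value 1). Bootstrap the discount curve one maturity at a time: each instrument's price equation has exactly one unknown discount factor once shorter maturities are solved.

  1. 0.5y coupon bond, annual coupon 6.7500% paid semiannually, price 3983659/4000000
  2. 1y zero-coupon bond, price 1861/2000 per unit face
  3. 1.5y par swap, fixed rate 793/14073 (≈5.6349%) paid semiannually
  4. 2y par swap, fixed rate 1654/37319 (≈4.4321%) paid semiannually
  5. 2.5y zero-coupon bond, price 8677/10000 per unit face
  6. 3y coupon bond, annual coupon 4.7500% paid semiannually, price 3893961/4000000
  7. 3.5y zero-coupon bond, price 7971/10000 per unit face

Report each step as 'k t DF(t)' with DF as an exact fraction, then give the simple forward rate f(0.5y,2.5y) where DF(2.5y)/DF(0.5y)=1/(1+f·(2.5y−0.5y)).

1 1/2 4817/5000
2 1 1861/2000
3 3/2 9207/10000
4 2 9173/10000
5 5/2 8677/10000
6 3 4221/5000
7 7/2 7971/10000
f(0.5y,2.5y) = ((4817/5000)/(8677/10000) − 1)/(2) = 957/17354 ≈ 5.5146%

step 1 [0.5y] bond c/2=27/800: DF=(3983659/4000000 − 27/800·(0))/(1+27/800) = 4817/5000 ≈ 0.963400
step 2 [1y] zero: DF = P = 1861/2000 ≈ 0.930500
step 3 [1.5y] swap r/2=793/28146: DF=(1 − 793/28146·(0.963400+0.930500))/(1+793/28146) = 9207/10000 ≈ 0.920700
step 4 [2y] swap r/2=827/37319: DF=(1 − 827/37319·(0.963400+0.930500+0.920700))/(1+827/37319) = 9173/10000 ≈ 0.917300
step 5 [2.5y] zero: DF = P = 8677/10000 ≈ 0.867700
step 6 [3y] bond c/2=19/800: DF=(3893961/4000000 − 19/800·(0.963400+0.930500+0.920700+0.917300+0.867700))/(1+19/800) = 4221/5000 ≈ 0.844200
step 7 [3.5y] zero: DF = P = 7971/10000 ≈ 0.797100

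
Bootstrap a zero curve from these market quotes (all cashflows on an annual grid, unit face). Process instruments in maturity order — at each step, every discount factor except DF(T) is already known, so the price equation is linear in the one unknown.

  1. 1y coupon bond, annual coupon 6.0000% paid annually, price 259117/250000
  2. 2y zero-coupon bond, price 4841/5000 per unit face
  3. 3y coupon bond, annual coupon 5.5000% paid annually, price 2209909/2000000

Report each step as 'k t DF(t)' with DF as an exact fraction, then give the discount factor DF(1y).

step 1 [1y] bond c/1=3/50: DF=(259117/250000 − 3/50·(0))/(1+3/50) = 4889/5000 ≈ 0.977800
step 2 [2y] zero: DF = P = 4841/5000 ≈ 0.968200
step 3 [3y] bond c/1=11/200: DF=(2209909/2000000 − 11/200·(0.977800+0.968200))/(1+11/200) = 9459/10000 ≈ 0.945900

1 1 4889/5000
2 2 4841/5000
3 3 9459/10000
DF(1y) = 4889/5000 ≈ 0.977800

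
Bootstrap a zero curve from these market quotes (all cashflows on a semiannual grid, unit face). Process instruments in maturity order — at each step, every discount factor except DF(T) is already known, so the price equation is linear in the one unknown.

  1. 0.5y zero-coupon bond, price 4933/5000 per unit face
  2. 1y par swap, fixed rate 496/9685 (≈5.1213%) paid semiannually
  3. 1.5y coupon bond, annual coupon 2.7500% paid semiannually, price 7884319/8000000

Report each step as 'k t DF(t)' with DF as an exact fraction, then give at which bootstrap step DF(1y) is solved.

step 1 [0.5y] zero: DF = P = 4933/5000 ≈ 0.986600
step 2 [1y] swap r/2=248/9685: DF=(1 − 248/9685·(0.986600))/(1+248/9685) = 594/625 ≈ 0.950400
step 3 [1.5y] bond c/2=11/800: DF=(7884319/8000000 − 11/800·(0.986600+0.950400))/(1+11/800) = 9459/10000 ≈ 0.945900

1 1/2 4933/5000
2 1 594/625
3 3/2 9459/10000
DF(1y) is solved at step 2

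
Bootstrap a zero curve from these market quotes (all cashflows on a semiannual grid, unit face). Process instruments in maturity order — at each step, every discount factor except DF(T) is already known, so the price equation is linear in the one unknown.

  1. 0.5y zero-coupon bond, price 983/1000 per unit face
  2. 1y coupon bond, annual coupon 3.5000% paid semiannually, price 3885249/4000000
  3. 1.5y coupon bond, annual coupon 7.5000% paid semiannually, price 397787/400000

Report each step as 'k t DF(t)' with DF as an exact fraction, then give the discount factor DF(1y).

step 1 [0.5y] zero: DF = P = 983/1000 ≈ 0.983000
step 2 [1y] bond c/2=7/400: DF=(3885249/4000000 − 7/400·(0.983000))/(1+7/400) = 9377/10000 ≈ 0.937700
step 3 [1.5y] bond c/2=3/80: DF=(397787/400000 − 3/80·(0.983000+0.937700))/(1+3/80) = 8891/10000 ≈ 0.889100

1 1/2 983/1000
2 1 9377/10000
3 3/2 8891/10000
DF(1y) = 9377/10000 ≈ 0.937700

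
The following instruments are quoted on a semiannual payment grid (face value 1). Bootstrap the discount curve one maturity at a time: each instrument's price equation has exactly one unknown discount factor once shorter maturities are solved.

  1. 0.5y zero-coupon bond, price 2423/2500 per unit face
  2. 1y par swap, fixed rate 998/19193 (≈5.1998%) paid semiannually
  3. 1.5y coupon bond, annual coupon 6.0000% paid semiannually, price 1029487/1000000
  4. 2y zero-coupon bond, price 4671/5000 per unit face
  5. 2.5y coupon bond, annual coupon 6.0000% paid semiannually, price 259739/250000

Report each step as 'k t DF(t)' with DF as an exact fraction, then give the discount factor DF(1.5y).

step 1 [0.5y] zero: DF = P = 2423/2500 ≈ 0.969200
step 2 [1y] swap r/2=499/19193: DF=(1 − 499/19193·(0.969200))/(1+499/19193) = 9501/10000 ≈ 0.950100
step 3 [1.5y] bond c/2=3/100: DF=(1029487/1000000 − 3/100·(0.969200+0.950100))/(1+3/100) = 2359/2500 ≈ 0.943600
step 4 [2y] zero: DF = P = 4671/5000 ≈ 0.934200
step 5 [2.5y] bond c/2=3/100: DF=(259739/250000 − 3/100·(0.969200+0.950100+0.943600+0.934200))/(1+3/100) = 8981/10000 ≈ 0.898100

1 1/2 2423/2500
2 1 9501/10000
3 3/2 2359/2500
4 2 4671/5000
5 5/2 8981/10000
DF(1.5y) = 2359/2500 ≈ 0.943600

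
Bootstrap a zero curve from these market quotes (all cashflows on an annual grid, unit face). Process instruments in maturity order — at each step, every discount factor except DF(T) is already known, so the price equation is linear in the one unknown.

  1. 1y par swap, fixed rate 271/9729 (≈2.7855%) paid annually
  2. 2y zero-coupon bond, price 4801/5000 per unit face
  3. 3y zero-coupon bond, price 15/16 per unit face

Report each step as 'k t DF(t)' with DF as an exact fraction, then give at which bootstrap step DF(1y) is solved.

step 1 [1y] swap r/1=271/9729: DF=(1 − 271/9729·(0))/(1+271/9729) = 9729/10000 ≈ 0.972900
step 2 [2y] zero: DF = P = 4801/5000 ≈ 0.960200
step 3 [3y] zero: DF = P = 15/16 ≈ 0.937500

1 1 9729/10000
2 2 4801/5000
3 3 15/16
DF(1y) is solved at step 1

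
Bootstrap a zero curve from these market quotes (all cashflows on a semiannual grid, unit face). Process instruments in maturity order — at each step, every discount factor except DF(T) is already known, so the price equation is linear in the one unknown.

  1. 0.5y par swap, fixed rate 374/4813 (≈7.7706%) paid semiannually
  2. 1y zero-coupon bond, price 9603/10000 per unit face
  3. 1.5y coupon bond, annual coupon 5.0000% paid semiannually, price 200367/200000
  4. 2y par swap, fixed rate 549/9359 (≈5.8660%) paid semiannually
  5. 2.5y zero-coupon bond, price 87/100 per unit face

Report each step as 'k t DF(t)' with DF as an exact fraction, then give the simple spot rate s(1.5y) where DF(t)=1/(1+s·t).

1 1/2 4813/5000
2 1 9603/10000
3 3/2 1861/2000
4 2 4451/5000
5 5/2 87/100
s(1.5y) = (1/(1861/2000) − 1)/(3/2) = 278/5583 ≈ 4.9794%

step 1 [0.5y] swap r/2=187/4813: DF=(1 − 187/4813·(0))/(1+187/4813) = 4813/5000 ≈ 0.962600
step 2 [1y] zero: DF = P = 9603/10000 ≈ 0.960300
step 3 [1.5y] bond c/2=1/40: DF=(200367/200000 − 1/40·(0.962600+0.960300))/(1+1/40) = 1861/2000 ≈ 0.930500
step 4 [2y] swap r/2=549/18718: DF=(1 − 549/18718·(0.962600+0.960300+0.930500))/(1+549/18718) = 4451/5000 ≈ 0.890200
step 5 [2.5y] zero: DF = P = 87/100 ≈ 0.870000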